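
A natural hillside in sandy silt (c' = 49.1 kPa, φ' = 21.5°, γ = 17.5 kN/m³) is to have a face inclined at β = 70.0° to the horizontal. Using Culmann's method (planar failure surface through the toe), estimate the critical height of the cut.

H_c = 29.08 m

Culmann's analysis gives the critical failure plane at α_cr = (β + φ')/2 = (70.0 + 21.5)/2 = 45.8°, and the critical height
H_c = (4c'/γ) · sinβ cosφ' / [1 − cos(β − φ')]
    = (4·49.1/17.5) · sin70.0°·cos21.5° / [1 − cos(48.5°)]
    = 11.223 · 0.9397·0.9304 / [1 − 0.6626]
    = 11.223 · 0.8743 / 0.3374
    = 29.08 m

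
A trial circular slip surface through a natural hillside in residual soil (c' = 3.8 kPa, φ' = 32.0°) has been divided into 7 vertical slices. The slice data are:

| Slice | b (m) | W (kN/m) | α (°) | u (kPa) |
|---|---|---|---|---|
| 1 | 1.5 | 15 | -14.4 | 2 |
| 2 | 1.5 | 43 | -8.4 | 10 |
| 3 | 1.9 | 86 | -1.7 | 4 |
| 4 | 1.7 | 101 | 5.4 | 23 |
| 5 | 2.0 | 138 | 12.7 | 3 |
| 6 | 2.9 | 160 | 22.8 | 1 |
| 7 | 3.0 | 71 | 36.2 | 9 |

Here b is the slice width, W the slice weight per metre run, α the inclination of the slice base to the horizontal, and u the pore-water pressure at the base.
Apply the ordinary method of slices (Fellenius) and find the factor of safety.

FS = 2.71

Ordinary method of slices: FS = Σ[c'·Δl_i + (W_i cosα_i − u_i·Δl_i)·tanφ'] / Σ W_i sinα_i, with Δl_i = b_i / cosα_i.
Slice 1: Δl = 1.5/cos(-14.4°) = 1.549 m; N'_1 = 15·cos(-14.4°) − 2·1.549 = 11.4; c'Δl = 5.88; W sinα = -3.7
Slice 2: Δl = 1.5/cos(-8.4°) = 1.516 m; N'_2 = 43·cos(-8.4°) − 10·1.516 = 27.4; c'Δl = 5.76; W sinα = -6.3
Slice 3: Δl = 1.9/cos(-1.7°) = 1.901 m; N'_3 = 86·cos(-1.7°) − 4·1.901 = 78.4; c'Δl = 7.22; W sinα = -2.6
Slice 4: Δl = 1.7/cos5.4° = 1.708 m; N'_4 = 101·cos5.4° − 23·1.708 = 61.3; c'Δl = 6.49; W sinα = 9.5
Slice 5: Δl = 2.0/cos12.7° = 2.050 m; N'_5 = 138·cos12.7° − 3·2.050 = 128.5; c'Δl = 7.79; W sinα = 30.3
Slice 6: Δl = 2.9/cos22.8° = 3.146 m; N'_6 = 160·cos22.8° − 1·3.146 = 144.4; c'Δl = 11.95; W sinα = 62.0
Slice 7: Δl = 3.0/cos36.2° = 3.718 m; N'_7 = 71·cos36.2° − 9·3.718 = 23.8; c'Δl = 14.13; W sinα = 41.9
Σc'Δl = 59.2 kN/m; ΣN' = 475.1 kN/m; ΣW sinα = 131.2 kN/m
Resisting = 59.2 + 475.1·tan32.0° = 59.2 + 296.9 = 356.1 kN/m
FS = 356.1 / 131.2 = 2.714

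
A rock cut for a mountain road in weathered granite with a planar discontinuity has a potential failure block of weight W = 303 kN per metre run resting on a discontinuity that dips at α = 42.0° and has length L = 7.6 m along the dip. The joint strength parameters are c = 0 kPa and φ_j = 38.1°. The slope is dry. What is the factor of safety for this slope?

FS = 0.87

Resolving the block weight along and normal to the plane and applying the Mohr–Coulomb strength on the joint:
N' = W cosα = 303·cos42.0° = 225.2 kN/m
Driving force T = W sinα = 303·sin42.0° = 202.7 kN/m
Resisting force R = c·L + N'·tanφ_j = 0·7.6 + 225.2·tan38.1° = 0.0 + 176.6 = 176.6 kN/m
FS = R / T = 176.6 / 202.7 = 0.871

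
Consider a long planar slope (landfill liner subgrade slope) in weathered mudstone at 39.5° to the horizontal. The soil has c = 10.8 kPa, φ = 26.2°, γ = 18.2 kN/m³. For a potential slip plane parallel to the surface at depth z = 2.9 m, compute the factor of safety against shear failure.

FS = 1.01

For an infinite slope with a slip plane parallel to the surface (no pore pressure): FS = [c + γz cos²β tanφ] / [γz sinβ cosβ].
γz = 18.2·2.9 = 52.78 kN/m²
Numerator = 10.8 + 52.78·cos²39.5°·tan26.2° = 10.8 + 52.78·0.5954·0.4921 = 26.263 kPa
Denominator = 52.78·sin39.5°·cos39.5° = 52.78·0.6361·0.7716 = 25.905 kPa
FS = 26.263 / 25.905 = 1.014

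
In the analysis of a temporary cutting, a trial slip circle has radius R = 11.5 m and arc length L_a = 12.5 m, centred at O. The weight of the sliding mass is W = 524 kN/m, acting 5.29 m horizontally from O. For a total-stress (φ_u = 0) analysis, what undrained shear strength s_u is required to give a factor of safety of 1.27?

FS = s_u·L_a·R / (W·d), so s_u = FS·W·d / (L_a·R).
s_u = 1.27·524·5.29 / (12.50·11.5) = 3520.4 / 143.75 = 24.49 kPa

s_u = 24.5 kPa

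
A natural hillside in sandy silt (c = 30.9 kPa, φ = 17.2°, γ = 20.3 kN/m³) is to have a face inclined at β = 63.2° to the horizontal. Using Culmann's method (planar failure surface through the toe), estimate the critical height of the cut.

H_c = 17.00 m

Culmann's analysis gives the critical failure plane at α_cr = (β + φ)/2 = (63.2 + 17.2)/2 = 40.2°, and the critical height
H_c = (4c/γ) · sinβ cosφ / [1 − cos(β − φ)]
    = (4·30.9/20.3) · sin63.2°·cos17.2° / [1 − cos(46.0°)]
    = 6.089 · 0.8926·0.9553 / [1 − 0.6947]
    = 6.089 · 0.8527 / 0.3053
    = 17.00 m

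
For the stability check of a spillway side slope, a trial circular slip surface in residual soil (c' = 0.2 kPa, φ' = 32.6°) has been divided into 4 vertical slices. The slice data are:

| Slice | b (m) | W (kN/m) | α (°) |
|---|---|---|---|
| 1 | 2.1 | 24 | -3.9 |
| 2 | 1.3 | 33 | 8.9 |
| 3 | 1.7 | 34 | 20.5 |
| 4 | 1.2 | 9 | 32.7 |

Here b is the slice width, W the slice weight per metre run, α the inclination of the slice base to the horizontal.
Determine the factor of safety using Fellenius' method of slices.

Ordinary method of slices: FS = Σ[c'·Δl_i + (W_i cosα_i)·tanφ'] / Σ W_i sinα_i, with Δl_i = b_i / cosα_i.
Slice 1: Δl = 2.1/cos(-3.9°) = 2.105 m; N'_1 = 24·cos(-3.9°) = 23.9; c'Δl = 0.42; W sinα = -1.6
Slice 2: Δl = 1.3/cos8.9° = 1.316 m; N'_2 = 33·cos8.9° = 32.6; c'Δl = 0.26; W sinα = 5.1
Slice 3: Δl = 1.7/cos20.5° = 1.815 m; N'_3 = 34·cos20.5° = 31.8; c'Δl = 0.36; W sinα = 11.9
Slice 4: Δl = 1.2/cos32.7° = 1.426 m; N'_4 = 9·cos32.7° = 7.6; c'Δl = 0.29; W sinα = 4.9
Σc'Δl = 1.3 kN/m; ΣN' = 96.0 kN/m; ΣW sinα = 20.2 kN/m
Resisting = 1.3 + 96.0·tan32.6° = 1.3 + 61.4 = 62.7 kN/m
FS = 62.7 / 20.2 = 3.098

FS = 3.10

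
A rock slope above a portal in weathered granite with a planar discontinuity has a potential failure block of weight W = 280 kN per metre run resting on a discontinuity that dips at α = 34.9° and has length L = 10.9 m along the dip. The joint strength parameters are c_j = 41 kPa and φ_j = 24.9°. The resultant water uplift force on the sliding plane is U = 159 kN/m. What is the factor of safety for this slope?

FS = 2.99

Resolving the block weight along and normal to the plane and applying the Mohr–Coulomb strength on the joint:
N' = W cosα − U = 280·cos34.9° − 159 = 70.6 kN/m
Driving force T = W sinα = 280·sin34.9° = 160.2 kN/m
Resisting force R = c_j·L + N'·tanφ_j = 41·10.9 + 70.6·tan24.9° = 446.9 + 32.8 = 479.7 kN/m
FS = R / T = 479.7 / 160.2 = 2.994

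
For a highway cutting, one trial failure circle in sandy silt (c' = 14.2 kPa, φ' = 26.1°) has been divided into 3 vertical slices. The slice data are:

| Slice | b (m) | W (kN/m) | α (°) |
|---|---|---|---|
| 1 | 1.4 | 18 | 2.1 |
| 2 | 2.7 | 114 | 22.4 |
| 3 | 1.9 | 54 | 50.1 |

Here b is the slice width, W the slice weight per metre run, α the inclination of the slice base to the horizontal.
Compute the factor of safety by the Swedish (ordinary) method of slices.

Ordinary method of slices: FS = Σ[c'·Δl_i + (W_i cosα_i)·tanφ'] / Σ W_i sinα_i, with Δl_i = b_i / cosα_i.
Slice 1: Δl = 1.4/cos2.1° = 1.401 m; N'_1 = 18·cos2.1° = 18.0; c'Δl = 19.89; W sinα = 0.7
Slice 2: Δl = 2.7/cos22.4° = 2.920 m; N'_2 = 114·cos22.4° = 105.4; c'Δl = 41.47; W sinα = 43.4
Slice 3: Δl = 1.9/cos50.1° = 2.962 m; N'_3 = 54·cos50.1° = 34.6; c'Δl = 42.06; W sinα = 41.4
Σc'Δl = 103.4 kN/m; ΣN' = 158.0 kN/m; ΣW sinα = 85.5 kN/m
Resisting = 103.4 + 158.0·tan26.1° = 103.4 + 77.4 = 180.8 kN/m
FS = 180.8 / 85.5 = 2.114

FS = 2.11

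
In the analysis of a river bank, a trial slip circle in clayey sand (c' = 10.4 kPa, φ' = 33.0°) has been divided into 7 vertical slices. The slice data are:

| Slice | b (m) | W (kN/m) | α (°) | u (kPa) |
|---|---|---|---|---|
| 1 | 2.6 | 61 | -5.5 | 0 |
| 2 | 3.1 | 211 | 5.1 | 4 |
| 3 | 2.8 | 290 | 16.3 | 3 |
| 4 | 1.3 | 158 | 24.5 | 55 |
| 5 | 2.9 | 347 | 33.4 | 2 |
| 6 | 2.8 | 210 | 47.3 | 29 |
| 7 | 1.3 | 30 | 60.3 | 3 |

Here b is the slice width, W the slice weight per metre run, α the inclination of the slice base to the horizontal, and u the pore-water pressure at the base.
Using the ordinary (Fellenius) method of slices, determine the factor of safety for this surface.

FS = 1.50

Ordinary method of slices: FS = Σ[c'·Δl_i + (W_i cosα_i − u_i·Δl_i)·tanφ'] / Σ W_i sinα_i, with Δl_i = b_i / cosα_i.
Slice 1: Δl = 2.6/cos(-5.5°) = 2.612 m; N'_1 = 61·cos(-5.5°) − 0·2.612 = 60.7; c'Δl = 27.17; W sinα = -5.8
Slice 2: Δl = 3.1/cos5.1° = 3.112 m; N'_2 = 211·cos5.1° − 4·3.112 = 197.7; c'Δl = 32.37; W sinα = 18.8
Slice 3: Δl = 2.8/cos16.3° = 2.917 m; N'_3 = 290·cos16.3° − 3·2.917 = 269.6; c'Δl = 30.34; W sinα = 81.4
Slice 4: Δl = 1.3/cos24.5° = 1.429 m; N'_4 = 158·cos24.5° − 55·1.429 = 65.2; c'Δl = 14.86; W sinα = 65.5
Slice 5: Δl = 2.9/cos33.4° = 3.474 m; N'_5 = 347·cos33.4° − 2·3.474 = 282.7; c'Δl = 36.13; W sinα = 191.0
Slice 6: Δl = 2.8/cos47.3° = 4.129 m; N'_6 = 210·cos47.3° − 29·4.129 = 22.7; c'Δl = 42.94; W sinα = 154.3
Slice 7: Δl = 1.3/cos60.3° = 2.624 m; N'_7 = 30·cos60.3° − 3·2.624 = 7.0; c'Δl = 27.29; W sinα = 26.1
Σc'Δl = 211.1 kN/m; ΣN' = 905.6 kN/m; ΣW sinα = 531.2 kN/m
Resisting = 211.1 + 905.6·tan33.0° = 211.1 + 588.1 = 799.2 kN/m
FS = 799.2 / 531.2 = 1.504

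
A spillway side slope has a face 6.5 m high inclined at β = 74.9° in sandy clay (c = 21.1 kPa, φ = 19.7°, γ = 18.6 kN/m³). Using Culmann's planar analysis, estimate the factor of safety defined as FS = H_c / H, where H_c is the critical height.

FS = 1.48

H_c = (4c/γ) · sinβ cosφ / [1 − cos(β − φ)]
    = (4·21.1/18.6) · sin74.9°·cos19.7° / [1 − cos55.2°]
    = 4.538 · 0.9090 / 0.4293 = 9.61 m
FS = H_c / H = 9.61 / 6.5 = 1.478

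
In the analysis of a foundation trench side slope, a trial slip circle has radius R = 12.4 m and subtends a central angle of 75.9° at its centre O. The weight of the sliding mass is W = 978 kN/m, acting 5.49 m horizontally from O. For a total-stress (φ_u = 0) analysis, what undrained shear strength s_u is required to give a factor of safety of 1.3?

s_u = 34.3 kPa

FS = s_u·L_a·R / (W·d), so s_u = FS·W·d / (L_a·R).
Arc length L_a = R·θ = 12.4·(75.9°·π/180) = 12.4·1.3247 = 16.43 m
s_u = 1.3·978·5.49 / (16.43·12.4) = 6980.0 / 203.69 = 34.27 kPa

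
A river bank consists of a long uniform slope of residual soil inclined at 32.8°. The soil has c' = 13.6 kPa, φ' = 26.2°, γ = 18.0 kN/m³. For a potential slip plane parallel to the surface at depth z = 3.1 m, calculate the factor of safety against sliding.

FS = 1.30

For an infinite slope with a slip plane parallel to the surface (no pore pressure): FS = [c' + γz cos²β tanφ'] / [γz sinβ cosβ].
γz = 18.0·3.1 = 55.80 kN/m²
Numerator = 13.6 + 55.80·cos²32.8°·tan26.2° = 13.6 + 55.80·0.7066·0.4921 = 33.000 kPa
Denominator = 55.80·sin32.8°·cos32.8° = 55.80·0.5417·0.8406 = 25.408 kPa
FS = 33.000 / 25.408 = 1.299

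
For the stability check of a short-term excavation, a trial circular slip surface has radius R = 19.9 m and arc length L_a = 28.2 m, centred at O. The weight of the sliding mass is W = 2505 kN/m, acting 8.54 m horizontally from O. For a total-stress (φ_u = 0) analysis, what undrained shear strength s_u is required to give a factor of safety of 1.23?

FS = s_u·L_a·R / (W·d), so s_u = FS·W·d / (L_a·R).
s_u = 1.23·2505·8.54 / (28.20·19.9) = 26313.0 / 561.18 = 46.89 kPa

s_u = 46.9 kPa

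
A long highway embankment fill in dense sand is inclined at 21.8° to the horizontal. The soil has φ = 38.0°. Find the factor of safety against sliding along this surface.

FS = 1.95

For a dry cohesionless infinite slope the factor of safety is FS = tanφ / tanβ.
FS = tan38.0° / tan21.8° = 0.7813 / 0.4000 = 1.953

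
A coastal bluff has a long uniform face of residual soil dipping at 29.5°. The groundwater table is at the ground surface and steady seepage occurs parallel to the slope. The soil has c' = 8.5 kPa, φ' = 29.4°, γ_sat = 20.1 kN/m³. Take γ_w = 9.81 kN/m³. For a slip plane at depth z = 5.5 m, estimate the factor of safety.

FS = 0.69

With seepage parallel to the slope and the water table at the surface, the effective normal stress on the slip plane uses the buoyant unit weight γ' = γ_sat − γ_w while the driving shear stress uses γ_sat:
FS = [c' + γ' z cos²β tanφ'] / [γ_sat z sinβ cosβ]
γ' = 20.1 − 9.81 = 10.29 kN/m³
Numerator = 8.5 + 10.29·5.5·cos²29.5°·tan29.4° = 8.5 + 10.29·5.5·0.7575·0.5635 = 32.657 kPa
Denominator = 20.1·5.5·sin29.5°·cos29.5° = 20.1·5.5·0.4924·0.8704 = 47.380 kPa
FS = 32.657 / 47.380 = 0.689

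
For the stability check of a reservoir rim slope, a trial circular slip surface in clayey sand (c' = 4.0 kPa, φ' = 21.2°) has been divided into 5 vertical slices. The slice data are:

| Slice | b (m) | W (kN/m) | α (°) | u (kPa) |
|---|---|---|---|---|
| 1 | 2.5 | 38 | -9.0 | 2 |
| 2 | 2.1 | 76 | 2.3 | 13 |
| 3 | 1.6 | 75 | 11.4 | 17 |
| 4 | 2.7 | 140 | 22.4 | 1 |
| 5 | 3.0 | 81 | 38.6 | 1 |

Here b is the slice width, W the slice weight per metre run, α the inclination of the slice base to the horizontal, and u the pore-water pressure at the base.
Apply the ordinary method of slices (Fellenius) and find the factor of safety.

Ordinary method of slices: FS = Σ[c'·Δl_i + (W_i cosα_i − u_i·Δl_i)·tanφ'] / Σ W_i sinα_i, with Δl_i = b_i / cosα_i.
Slice 1: Δl = 2.5/cos(-9.0°) = 2.531 m; N'_1 = 38·cos(-9.0°) − 2·2.531 = 32.5; c'Δl = 10.12; W sinα = -5.9
Slice 2: Δl = 2.1/cos2.3° = 2.102 m; N'_2 = 76·cos2.3° − 13·2.102 = 48.6; c'Δl = 8.41; W sinα = 3.1
Slice 3: Δl = 1.6/cos11.4° = 1.632 m; N'_3 = 75·cos11.4° − 17·1.632 = 45.8; c'Δl = 6.53; W sinα = 14.8
Slice 4: Δl = 2.7/cos22.4° = 2.920 m; N'_4 = 140·cos22.4° − 1·2.920 = 126.5; c'Δl = 11.68; W sinα = 53.3
Slice 5: Δl = 3.0/cos38.6° = 3.839 m; N'_5 = 81·cos38.6° − 1·3.839 = 59.5; c'Δl = 15.35; W sinα = 50.5
Σc'Δl = 52.1 kN/m; ΣN' = 312.8 kN/m; ΣW sinα = 115.8 kN/m
Resisting = 52.1 + 312.8·tan21.2° = 52.1 + 121.3 = 173.4 kN/m
FS = 173.4 / 115.8 = 1.498

FS = 1.50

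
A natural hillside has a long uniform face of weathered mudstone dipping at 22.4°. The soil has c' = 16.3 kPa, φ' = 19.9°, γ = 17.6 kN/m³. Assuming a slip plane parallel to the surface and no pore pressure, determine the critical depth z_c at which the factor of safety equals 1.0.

z_c = 21.59 m

Setting FS = 1.00 in FS = [c' + γz cos²β tanφ'] / [γz sinβ cosβ] and solving for z:
z = c' / [γ cosβ (FS·sinβ − cosβ·tanφ')]
  = 16.3 / [17.6·cos22.4°·(1.00·sin22.4° − cos22.4°·tan19.9°)]
  = 16.3 / [17.6·0.9245·(1.00·0.3811 − 0.9245·0.3620)]
  = 16.3 / 0.7548 = 21.594 m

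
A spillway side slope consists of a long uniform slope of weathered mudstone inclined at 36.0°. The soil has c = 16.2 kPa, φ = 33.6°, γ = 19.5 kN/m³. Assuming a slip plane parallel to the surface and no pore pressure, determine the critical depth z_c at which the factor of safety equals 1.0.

Setting FS = 1.00 in FS = [c + γz cos²β tanφ] / [γz sinβ cosβ] and solving for z:
z = c / [γ cosβ (FS·sinβ − cosβ·tanφ)]
  = 16.2 / [19.5·cos36.0°·(1.00·sin36.0° − cos36.0°·tan33.6°)]
  = 16.2 / [19.5·0.8090·(1.00·0.5878 − 0.8090·0.6644)]
  = 16.2 / 0.7931 = 20.425 m

z_c = 20.43 m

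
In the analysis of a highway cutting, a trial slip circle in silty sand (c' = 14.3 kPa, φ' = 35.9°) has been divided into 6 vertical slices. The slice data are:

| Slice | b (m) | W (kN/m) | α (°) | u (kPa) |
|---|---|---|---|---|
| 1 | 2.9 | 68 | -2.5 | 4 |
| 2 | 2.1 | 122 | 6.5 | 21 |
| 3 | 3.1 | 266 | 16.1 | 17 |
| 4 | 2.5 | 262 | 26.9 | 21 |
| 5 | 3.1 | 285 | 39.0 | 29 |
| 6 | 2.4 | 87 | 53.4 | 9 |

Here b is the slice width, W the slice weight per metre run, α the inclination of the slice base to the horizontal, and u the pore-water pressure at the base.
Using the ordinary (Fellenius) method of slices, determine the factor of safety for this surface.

Ordinary method of slices: FS = Σ[c'·Δl_i + (W_i cosα_i − u_i·Δl_i)·tanφ'] / Σ W_i sinα_i, with Δl_i = b_i / cosα_i.
Slice 1: Δl = 2.9/cos(-2.5°) = 2.903 m; N'_1 = 68·cos(-2.5°) − 4·2.903 = 56.3; c'Δl = 41.51; W sinα = -3.0
Slice 2: Δl = 2.1/cos6.5° = 2.114 m; N'_2 = 122·cos6.5° − 21·2.114 = 76.8; c'Δl = 30.22; W sinα = 13.8
Slice 3: Δl = 3.1/cos16.1° = 3.227 m; N'_3 = 266·cos16.1° − 17·3.227 = 200.7; c'Δl = 46.14; W sinα = 73.8
Slice 4: Δl = 2.5/cos26.9° = 2.803 m; N'_4 = 262·cos26.9° − 21·2.803 = 174.8; c'Δl = 40.09; W sinα = 118.5
Slice 5: Δl = 3.1/cos39.0° = 3.989 m; N'_5 = 285·cos39.0° − 29·3.989 = 105.8; c'Δl = 57.04; W sinα = 179.4
Slice 6: Δl = 2.4/cos53.4° = 4.025 m; N'_6 = 87·cos53.4° − 9·4.025 = 15.6; c'Δl = 57.56; W sinα = 69.8
Σc'Δl = 272.6 kN/m; ΣN' = 630.1 kN/m; ΣW sinα = 452.3 kN/m
Resisting = 272.6 + 630.1·tan35.9° = 272.6 + 456.1 = 728.7 kN/m
FS = 728.7 / 452.3 = 1.611

FS = 1.61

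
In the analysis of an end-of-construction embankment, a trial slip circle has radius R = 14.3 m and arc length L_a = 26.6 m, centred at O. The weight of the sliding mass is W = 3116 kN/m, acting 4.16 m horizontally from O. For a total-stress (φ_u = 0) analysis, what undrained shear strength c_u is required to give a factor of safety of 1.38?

c_u = 47.0 kPa

FS = c_u·L_a·R / (W·d), so c_u = FS·W·d / (L_a·R).
c_u = 1.38·3116·4.16 / (26.60·14.3) = 17888.3 / 380.38 = 47.03 kPa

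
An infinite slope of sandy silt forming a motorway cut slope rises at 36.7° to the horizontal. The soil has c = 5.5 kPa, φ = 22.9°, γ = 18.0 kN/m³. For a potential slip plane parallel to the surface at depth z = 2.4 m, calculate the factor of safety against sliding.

FS = 0.83

For an infinite slope with a slip plane parallel to the surface (no pore pressure): FS = [c + γz cos²β tanφ] / [γz sinβ cosβ].
γz = 18.0·2.4 = 43.20 kN/m²
Numerator = 5.5 + 43.20·cos²36.7°·tan22.9° = 5.5 + 43.20·0.6428·0.4224 = 17.231 kPa
Denominator = 43.20·sin36.7°·cos36.7° = 43.20·0.5976·0.8018 = 20.700 kPa
FS = 17.231 / 20.700 = 0.832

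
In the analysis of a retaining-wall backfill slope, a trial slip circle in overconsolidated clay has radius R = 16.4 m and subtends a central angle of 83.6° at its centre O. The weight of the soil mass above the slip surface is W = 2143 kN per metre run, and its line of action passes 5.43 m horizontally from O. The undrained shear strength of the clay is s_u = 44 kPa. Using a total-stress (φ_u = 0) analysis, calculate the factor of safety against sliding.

FS = 1.48

Taking moments about the centre O, the resisting moment is provided by the undrained shear strength acting along the arc:
Arc length L_a = R·θ = 16.4·(83.6°·π/180) = 16.4·1.4591 = 23.93 m
M_R = s_u·L_a·R = 44·23.93·16.4 = 17267.3 kN·m/m
M_D = W·d = 2143·5.43 = 11636.5 kN·m/m
FS = M_R / M_D = 17267.3 / 11636.5 = 1.484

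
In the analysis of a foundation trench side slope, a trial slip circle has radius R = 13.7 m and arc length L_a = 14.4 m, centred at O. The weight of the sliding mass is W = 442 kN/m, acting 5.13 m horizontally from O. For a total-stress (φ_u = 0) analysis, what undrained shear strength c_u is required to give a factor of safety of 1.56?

c_u = 17.9 kPa

FS = c_u·L_a·R / (W·d), so c_u = FS·W·d / (L_a·R).
c_u = 1.56·442·5.13 / (14.40·13.7) = 3537.2 / 197.28 = 17.93 kPa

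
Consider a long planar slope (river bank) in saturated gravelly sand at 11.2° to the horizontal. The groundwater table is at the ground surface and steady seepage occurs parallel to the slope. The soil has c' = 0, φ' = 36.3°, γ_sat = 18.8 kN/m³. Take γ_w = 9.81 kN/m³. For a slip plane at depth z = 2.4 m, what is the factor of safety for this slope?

FS = 1.77

With seepage parallel to the slope and the water table at the surface, the effective normal stress on the slip plane uses the buoyant unit weight γ' = γ_sat − γ_w while the driving shear stress uses γ_sat:
FS = [c' + γ' z cos²β tanφ'] / [γ_sat z sinβ cosβ]
(For c' = 0 this reduces to FS = (γ'/γ_sat)·tanφ'/tanβ.)
γ' = 18.8 − 9.81 = 8.99 kN/m³
Numerator = 0.0 + 8.99·2.4·cos²11.2°·tan36.3° = 0.0 + 8.99·2.4·0.9623·0.7346 = 15.251 kPa
Denominator = 18.8·2.4·sin11.2°·cos11.2° = 18.8·2.4·0.1942·0.9810 = 8.597 kPa
FS = 15.251 / 8.597 = 1.774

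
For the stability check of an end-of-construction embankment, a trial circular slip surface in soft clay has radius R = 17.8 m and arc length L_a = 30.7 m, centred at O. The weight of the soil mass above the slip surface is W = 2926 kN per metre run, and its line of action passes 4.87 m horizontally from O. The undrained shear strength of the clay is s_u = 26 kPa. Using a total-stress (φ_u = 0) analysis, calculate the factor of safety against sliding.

FS = 1.00

Taking moments about the centre O, the resisting moment is provided by the undrained shear strength acting along the arc:
M_R = s_u·L_a·R = 26·30.70·17.8 = 14208.0 kN·m/m
M_D = W·d = 2926·4.87 = 14249.6 kN·m/m
FS = M_R / M_D = 14208.0 / 14249.6 = 0.997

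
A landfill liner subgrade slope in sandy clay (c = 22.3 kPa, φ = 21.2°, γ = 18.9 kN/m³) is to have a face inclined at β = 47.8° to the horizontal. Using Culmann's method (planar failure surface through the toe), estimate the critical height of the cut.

H_c = 30.80 m

Culmann's analysis gives the critical failure plane at α_cr = (β + φ)/2 = (47.8 + 21.2)/2 = 34.5°, and the critical height
H_c = (4c/γ) · sinβ cosφ / [1 − cos(β − φ)]
    = (4·22.3/18.9) · sin47.8°·cos21.2° / [1 − cos(26.6°)]
    = 4.720 · 0.7408·0.9323 / [1 − 0.8942]
    = 4.720 · 0.6907 / 0.1058
    = 30.80 m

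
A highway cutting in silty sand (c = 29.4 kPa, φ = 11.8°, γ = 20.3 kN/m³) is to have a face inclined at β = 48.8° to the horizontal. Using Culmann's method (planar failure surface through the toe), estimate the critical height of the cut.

Culmann's analysis gives the critical failure plane at α_cr = (β + φ)/2 = (48.8 + 11.8)/2 = 30.3°, and the critical height
H_c = (4c/γ) · sinβ cosφ / [1 − cos(β − φ)]
    = (4·29.4/20.3) · sin48.8°·cos11.8° / [1 − cos(37.0°)]
    = 5.793 · 0.7524·0.9789 / [1 − 0.7986]
    = 5.793 · 0.7365 / 0.2014
    = 21.19 m

H_c = 21.19 m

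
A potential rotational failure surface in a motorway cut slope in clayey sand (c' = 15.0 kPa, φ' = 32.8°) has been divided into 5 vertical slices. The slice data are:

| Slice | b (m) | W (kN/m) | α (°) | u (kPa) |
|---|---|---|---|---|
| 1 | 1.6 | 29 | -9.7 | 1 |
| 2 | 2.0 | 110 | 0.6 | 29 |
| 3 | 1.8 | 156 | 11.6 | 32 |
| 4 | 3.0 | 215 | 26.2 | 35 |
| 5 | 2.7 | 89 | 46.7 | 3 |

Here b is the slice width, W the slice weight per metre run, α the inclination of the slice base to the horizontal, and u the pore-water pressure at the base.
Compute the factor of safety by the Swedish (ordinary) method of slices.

Ordinary method of slices: FS = Σ[c'·Δl_i + (W_i cosα_i − u_i·Δl_i)·tanφ'] / Σ W_i sinα_i, with Δl_i = b_i / cosα_i.
Slice 1: Δl = 1.6/cos(-9.7°) = 1.623 m; N'_1 = 29·cos(-9.7°) − 1·1.623 = 27.0; c'Δl = 24.35; W sinα = -4.9
Slice 2: Δl = 2.0/cos0.6° = 2.000 m; N'_2 = 110·cos0.6° − 29·2.000 = 52.0; c'Δl = 30.00; W sinα = 1.2
Slice 3: Δl = 1.8/cos11.6° = 1.838 m; N'_3 = 156·cos11.6° − 32·1.838 = 94.0; c'Δl = 27.56; W sinα = 31.4
Slice 4: Δl = 3.0/cos26.2° = 3.344 m; N'_4 = 215·cos26.2° − 35·3.344 = 75.9; c'Δl = 50.15; W sinα = 94.9
Slice 5: Δl = 2.7/cos46.7° = 3.937 m; N'_5 = 89·cos46.7° − 3·3.937 = 49.2; c'Δl = 59.05; W sinα = 64.8
Σc'Δl = 191.1 kN/m; ΣN' = 298.1 kN/m; ΣW sinα = 187.3 kN/m
Resisting = 191.1 + 298.1·tan32.8° = 191.1 + 192.1 = 383.2 kN/m
FS = 383.2 / 187.3 = 2.046

FS = 2.05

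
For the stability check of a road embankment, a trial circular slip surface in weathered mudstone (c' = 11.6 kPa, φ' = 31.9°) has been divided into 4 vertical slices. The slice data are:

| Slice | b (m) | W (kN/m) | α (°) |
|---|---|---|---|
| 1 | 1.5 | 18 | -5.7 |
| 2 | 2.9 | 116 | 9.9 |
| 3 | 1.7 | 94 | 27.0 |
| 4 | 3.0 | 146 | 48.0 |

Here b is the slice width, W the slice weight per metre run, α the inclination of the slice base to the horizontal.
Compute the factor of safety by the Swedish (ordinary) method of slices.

FS = 1.90

Ordinary method of slices: FS = Σ[c'·Δl_i + (W_i cosα_i)·tanφ'] / Σ W_i sinα_i, with Δl_i = b_i / cosα_i.
Slice 1: Δl = 1.5/cos(-5.7°) = 1.507 m; N'_1 = 18·cos(-5.7°) = 17.9; c'Δl = 17.49; W sinα = -1.8
Slice 2: Δl = 2.9/cos9.9° = 2.944 m; N'_2 = 116·cos9.9° = 114.3; c'Δl = 34.15; W sinα = 19.9
Slice 3: Δl = 1.7/cos27.0° = 1.908 m; N'_3 = 94·cos27.0° = 83.8; c'Δl = 22.13; W sinα = 42.7
Slice 4: Δl = 3.0/cos48.0° = 4.483 m; N'_4 = 146·cos48.0° = 97.7; c'Δl = 52.01; W sinα = 108.5
Σc'Δl = 125.8 kN/m; ΣN' = 313.6 kN/m; ΣW sinα = 169.3 kN/m
Resisting = 125.8 + 313.6·tan31.9° = 125.8 + 195.2 = 321.0 kN/m
FS = 321.0 / 169.3 = 1.896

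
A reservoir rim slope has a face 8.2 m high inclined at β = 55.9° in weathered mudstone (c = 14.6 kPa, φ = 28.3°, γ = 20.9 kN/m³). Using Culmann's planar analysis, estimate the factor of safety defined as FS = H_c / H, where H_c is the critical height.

FS = 2.18

H_c = (4c/γ) · sinβ cosφ / [1 − cos(β − φ)]
    = (4·14.6/20.9) · sin55.9°·cos28.3° / [1 − cos27.6°]
    = 2.794 · 0.7291 / 0.1138 = 17.90 m
FS = H_c / H = 17.90 / 8.2 = 2.183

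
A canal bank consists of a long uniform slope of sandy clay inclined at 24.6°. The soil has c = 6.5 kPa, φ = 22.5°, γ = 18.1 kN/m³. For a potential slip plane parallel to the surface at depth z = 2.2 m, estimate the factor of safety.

FS = 1.34

For an infinite slope with a slip plane parallel to the surface (no pore pressure): FS = [c + γz cos²β tanφ] / [γz sinβ cosβ].
γz = 18.1·2.2 = 39.82 kN/m²
Numerator = 6.5 + 39.82·cos²24.6°·tan22.5° = 6.5 + 39.82·0.8267·0.4142 = 20.136 kPa
Denominator = 39.82·sin24.6°·cos24.6° = 39.82·0.4163·0.9092 = 15.072 kPa
FS = 20.136 / 15.072 = 1.336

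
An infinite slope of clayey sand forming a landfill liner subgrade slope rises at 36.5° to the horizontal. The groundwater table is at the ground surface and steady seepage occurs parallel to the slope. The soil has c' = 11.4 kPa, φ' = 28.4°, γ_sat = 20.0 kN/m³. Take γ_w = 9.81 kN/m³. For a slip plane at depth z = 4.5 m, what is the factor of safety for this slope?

FS = 0.64

With seepage parallel to the slope and the water table at the surface, the effective normal stress on the slip plane uses the buoyant unit weight γ' = γ_sat − γ_w while the driving shear stress uses γ_sat:
FS = [c' + γ' z cos²β tanφ'] / [γ_sat z sinβ cosβ]
γ' = 20.0 − 9.81 = 10.19 kN/m³
Numerator = 11.4 + 10.19·4.5·cos²36.5°·tan28.4° = 11.4 + 10.19·4.5·0.6462·0.5407 = 27.421 kPa
Denominator = 20.0·4.5·sin36.5°·cos36.5° = 20.0·4.5·0.5948·0.8039 = 43.034 kPa
FS = 27.421 / 43.034 = 0.637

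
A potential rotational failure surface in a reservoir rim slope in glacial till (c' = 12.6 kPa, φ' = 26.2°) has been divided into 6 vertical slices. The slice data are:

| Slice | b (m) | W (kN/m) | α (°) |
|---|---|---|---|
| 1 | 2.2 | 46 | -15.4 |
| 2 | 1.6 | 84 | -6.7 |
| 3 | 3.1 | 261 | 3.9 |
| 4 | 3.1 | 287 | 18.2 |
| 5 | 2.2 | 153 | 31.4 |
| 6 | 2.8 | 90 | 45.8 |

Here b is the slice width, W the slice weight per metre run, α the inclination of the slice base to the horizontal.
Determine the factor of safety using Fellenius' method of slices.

FS = 2.76

Ordinary method of slices: FS = Σ[c'·Δl_i + (W_i cosα_i)·tanφ'] / Σ W_i sinα_i, with Δl_i = b_i / cosα_i.
Slice 1: Δl = 2.2/cos(-15.4°) = 2.282 m; N'_1 = 46·cos(-15.4°) = 44.3; c'Δl = 28.75; W sinα = -12.2
Slice 2: Δl = 1.6/cos(-6.7°) = 1.611 m; N'_2 = 84·cos(-6.7°) = 83.4; c'Δl = 20.30; W sinα = -9.8
Slice 3: Δl = 3.1/cos3.9° = 3.107 m; N'_3 = 261·cos3.9° = 260.4; c'Δl = 39.15; W sinα = 17.8
Slice 4: Δl = 3.1/cos18.2° = 3.263 m; N'_4 = 287·cos18.2° = 272.6; c'Δl = 41.12; W sinα = 89.6
Slice 5: Δl = 2.2/cos31.4° = 2.577 m; N'_5 = 153·cos31.4° = 130.6; c'Δl = 32.48; W sinα = 79.7
Slice 6: Δl = 2.8/cos45.8° = 4.016 m; N'_6 = 90·cos45.8° = 62.7; c'Δl = 50.60; W sinα = 64.5
Σc'Δl = 212.4 kN/m; ΣN' = 854.2 kN/m; ΣW sinα = 229.6 kN/m
Resisting = 212.4 + 854.2·tan26.2° = 212.4 + 420.3 = 632.7 kN/m
FS = 632.7 / 229.6 = 2.755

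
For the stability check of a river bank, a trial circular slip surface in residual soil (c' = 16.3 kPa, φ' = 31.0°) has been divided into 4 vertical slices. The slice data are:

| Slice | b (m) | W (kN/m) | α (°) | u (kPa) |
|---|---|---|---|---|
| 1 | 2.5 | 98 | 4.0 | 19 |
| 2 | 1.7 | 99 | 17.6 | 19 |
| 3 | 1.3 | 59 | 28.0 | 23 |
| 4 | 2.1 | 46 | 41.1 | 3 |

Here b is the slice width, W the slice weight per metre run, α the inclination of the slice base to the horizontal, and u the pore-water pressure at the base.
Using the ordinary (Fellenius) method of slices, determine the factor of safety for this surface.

Ordinary method of slices: FS = Σ[c'·Δl_i + (W_i cosα_i − u_i·Δl_i)·tanφ'] / Σ W_i sinα_i, with Δl_i = b_i / cosα_i.
Slice 1: Δl = 2.5/cos4.0° = 2.506 m; N'_1 = 98·cos4.0° − 19·2.506 = 50.1; c'Δl = 40.85; W sinα = 6.8
Slice 2: Δl = 1.7/cos17.6° = 1.783 m; N'_2 = 99·cos17.6° − 19·1.783 = 60.5; c'Δl = 29.07; W sinα = 29.9
Slice 3: Δl = 1.3/cos28.0° = 1.472 m; N'_3 = 59·cos28.0° − 23·1.472 = 18.2; c'Δl = 24.00; W sinα = 27.7
Slice 4: Δl = 2.1/cos41.1° = 2.787 m; N'_4 = 46·cos41.1° − 3·2.787 = 26.3; c'Δl = 45.42; W sinα = 30.2
Σc'Δl = 139.3 kN/m; ΣN' = 155.2 kN/m; ΣW sinα = 94.7 kN/m
Resisting = 139.3 + 155.2·tan31.0° = 139.3 + 93.2 = 232.6 kN/m
FS = 232.6 / 94.7 = 2.456

FS = 2.46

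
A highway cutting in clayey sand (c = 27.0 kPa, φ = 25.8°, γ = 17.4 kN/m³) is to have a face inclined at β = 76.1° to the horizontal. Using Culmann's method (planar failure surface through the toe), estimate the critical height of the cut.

Culmann's analysis gives the critical failure plane at α_cr = (β + φ)/2 = (76.1 + 25.8)/2 = 50.9°, and the critical height
H_c = (4c/γ) · sinβ cosφ / [1 − cos(β − φ)]
    = (4·27.0/17.4) · sin76.1°·cos25.8° / [1 − cos(50.3°)]
    = 6.207 · 0.9707·0.9003 / [1 − 0.6388]
    = 6.207 · 0.8740 / 0.3612
    = 15.02 m

H_c = 15.02 m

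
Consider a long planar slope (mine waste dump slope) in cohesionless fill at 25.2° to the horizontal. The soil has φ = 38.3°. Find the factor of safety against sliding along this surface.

For a dry cohesionless infinite slope the factor of safety is FS = tanφ / tanβ.
FS = tan38.3° / tan25.2° = 0.7898 / 0.4706 = 1.678

FS = 1.68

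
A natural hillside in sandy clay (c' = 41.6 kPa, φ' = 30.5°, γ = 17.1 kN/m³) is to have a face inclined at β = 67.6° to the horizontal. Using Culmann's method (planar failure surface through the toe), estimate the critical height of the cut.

H_c = 38.30 m

Culmann's analysis gives the critical failure plane at α_cr = (β + φ')/2 = (67.6 + 30.5)/2 = 49.0°, and the critical height
H_c = (4c'/γ) · sinβ cosφ' / [1 − cos(β − φ')]
    = (4·41.6/17.1) · sin67.6°·cos30.5° / [1 − cos(37.1°)]
    = 9.731 · 0.9245·0.8616 / [1 − 0.7976]
    = 9.731 · 0.7966 / 0.2024
    = 38.30 m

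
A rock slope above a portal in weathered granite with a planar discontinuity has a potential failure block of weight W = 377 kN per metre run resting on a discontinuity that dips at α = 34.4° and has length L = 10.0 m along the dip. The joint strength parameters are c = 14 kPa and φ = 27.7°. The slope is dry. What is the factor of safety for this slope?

FS = 1.42

Resolving the block weight along and normal to the plane and applying the Mohr–Coulomb strength on the joint:
N' = W cosα = 377·cos34.4° = 311.1 kN/m
Driving force T = W sinα = 377·sin34.4° = 213.0 kN/m
Resisting force R = c·L + N'·tanφ = 14·10.0 + 311.1·tan27.7° = 140.0 + 163.3 = 303.3 kN/m
FS = R / T = 303.3 / 213.0 = 1.424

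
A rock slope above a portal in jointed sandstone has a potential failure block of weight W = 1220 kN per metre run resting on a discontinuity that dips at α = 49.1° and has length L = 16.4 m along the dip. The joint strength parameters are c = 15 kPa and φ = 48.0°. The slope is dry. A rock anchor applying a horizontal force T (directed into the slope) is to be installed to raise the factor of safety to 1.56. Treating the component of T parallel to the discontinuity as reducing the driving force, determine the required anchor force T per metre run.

Resolving forces along and normal to the sliding plane, with the horizontal anchor force T adding T·sinα to the effective normal force and T·cosα acting up the plane against the driving force:
FS = [cL + (W cosα + T sinα) tanφ] / [W sinα − T cosα]
Without the anchor: N' = 798.8 kN/m, driving T_d = 922.1 kN/m, resisting R = 15·16.4 + 798.8·tan48.0° = 1133.1 kN/m, FS = 1.23.
Setting FS = 1.56 and solving for T:
1.56·(922.1 − T cos49.1°) = 1133.1 + T sin49.1°·tan48.0°
T·(sin49.1°·tan48.0° + 1.56·cos49.1°) = 1.56·922.1 − 1133.1
T·(0.7559·1.1106 + 1.56·0.6547) = 1438.5 − 1133.1 = 305.4
T·1.8609 = 305.4
T = 164.1 kN/m

T = 164 kN/m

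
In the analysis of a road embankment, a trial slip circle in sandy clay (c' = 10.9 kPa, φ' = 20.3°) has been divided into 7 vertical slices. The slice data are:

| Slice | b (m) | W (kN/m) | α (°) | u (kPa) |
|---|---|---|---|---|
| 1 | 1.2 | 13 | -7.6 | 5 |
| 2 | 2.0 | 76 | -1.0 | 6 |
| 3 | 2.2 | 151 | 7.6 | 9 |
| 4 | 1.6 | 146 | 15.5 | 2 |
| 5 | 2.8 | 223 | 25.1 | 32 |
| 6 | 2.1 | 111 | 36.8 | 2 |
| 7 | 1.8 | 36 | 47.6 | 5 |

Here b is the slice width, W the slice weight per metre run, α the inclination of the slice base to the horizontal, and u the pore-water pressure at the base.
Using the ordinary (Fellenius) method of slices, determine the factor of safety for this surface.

Ordinary method of slices: FS = Σ[c'·Δl_i + (W_i cosα_i − u_i·Δl_i)·tanφ'] / Σ W_i sinα_i, with Δl_i = b_i / cosα_i.
Slice 1: Δl = 1.2/cos(-7.6°) = 1.211 m; N'_1 = 13·cos(-7.6°) − 5·1.211 = 6.8; c'Δl = 13.20; W sinα = -1.7
Slice 2: Δl = 2.0/cos(-1.0°) = 2.000 m; N'_2 = 76·cos(-1.0°) − 6·2.000 = 64.0; c'Δl = 21.80; W sinα = -1.3
Slice 3: Δl = 2.2/cos7.6° = 2.219 m; N'_3 = 151·cos7.6° − 9·2.219 = 129.7; c'Δl = 24.19; W sinα = 20.0
Slice 4: Δl = 1.6/cos15.5° = 1.660 m; N'_4 = 146·cos15.5° − 2·1.660 = 137.4; c'Δl = 18.10; W sinα = 39.0
Slice 5: Δl = 2.8/cos25.1° = 3.092 m; N'_5 = 223·cos25.1° − 32·3.092 = 103.0; c'Δl = 33.70; W sinα = 94.6
Slice 6: Δl = 2.1/cos36.8° = 2.623 m; N'_6 = 111·cos36.8° − 2·2.623 = 83.6; c'Δl = 28.59; W sinα = 66.5
Slice 7: Δl = 1.8/cos47.6° = 2.669 m; N'_7 = 36·cos47.6° − 5·2.669 = 10.9; c'Δl = 29.10; W sinα = 26.6
Σc'Δl = 168.7 kN/m; ΣN' = 535.4 kN/m; ΣW sinα = 243.6 kN/m
Resisting = 168.7 + 535.4·tan20.3° = 168.7 + 198.1 = 366.7 kN/m
FS = 366.7 / 243.6 = 1.505

FS = 1.51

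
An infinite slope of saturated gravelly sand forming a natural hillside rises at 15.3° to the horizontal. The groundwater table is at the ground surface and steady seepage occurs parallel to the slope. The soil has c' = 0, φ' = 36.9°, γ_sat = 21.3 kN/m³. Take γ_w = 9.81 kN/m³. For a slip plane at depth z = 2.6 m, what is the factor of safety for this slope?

FS = 1.48

With seepage parallel to the slope and the water table at the surface, the effective normal stress on the slip plane uses the buoyant unit weight γ' = γ_sat − γ_w while the driving shear stress uses γ_sat:
FS = [c' + γ' z cos²β tanφ'] / [γ_sat z sinβ cosβ]
(For c' = 0 this reduces to FS = (γ'/γ_sat)·tanφ'/tanβ.)
γ' = 21.3 − 9.81 = 11.49 kN/m³
Numerator = 0.0 + 11.49·2.6·cos²15.3°·tan36.9° = 0.0 + 11.49·2.6·0.9304·0.7508 = 20.868 kPa
Denominator = 21.3·2.6·sin15.3°·cos15.3° = 21.3·2.6·0.2639·0.9646 = 14.095 kPa
FS = 20.868 / 14.095 = 1.481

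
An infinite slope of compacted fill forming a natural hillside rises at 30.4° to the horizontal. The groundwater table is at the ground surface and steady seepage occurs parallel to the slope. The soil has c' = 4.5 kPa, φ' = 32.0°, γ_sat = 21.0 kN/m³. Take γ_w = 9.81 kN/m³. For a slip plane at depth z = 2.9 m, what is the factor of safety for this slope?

FS = 0.74

With seepage parallel to the slope and the water table at the surface, the effective normal stress on the slip plane uses the buoyant unit weight γ' = γ_sat − γ_w while the driving shear stress uses γ_sat:
FS = [c' + γ' z cos²β tanφ'] / [γ_sat z sinβ cosβ]
γ' = 21.0 − 9.81 = 11.19 kN/m³
Numerator = 4.5 + 11.19·2.9·cos²30.4°·tan32.0° = 4.5 + 11.19·2.9·0.7439·0.6249 = 19.585 kPa
Denominator = 21.0·2.9·sin30.4°·cos30.4° = 21.0·2.9·0.5060·0.8625 = 26.580 kPa
FS = 19.585 / 26.580 = 0.737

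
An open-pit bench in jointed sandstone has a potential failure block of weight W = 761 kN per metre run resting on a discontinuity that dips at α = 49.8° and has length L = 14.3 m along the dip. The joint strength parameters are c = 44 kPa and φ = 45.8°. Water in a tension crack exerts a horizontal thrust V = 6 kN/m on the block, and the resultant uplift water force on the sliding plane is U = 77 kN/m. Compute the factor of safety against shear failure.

Resolving the block weight along and normal to the plane and applying the Mohr–Coulomb strength on the joint:
N' = W cosα − U − V sinα = 761·cos49.8° − 77 − 6·sin49.8° = 409.6 kN/m
Driving force T = W sinα + V cosα = 761·sin49.8° + 6·cos49.8° = 585.1 kN/m
Resisting force R = c·L + N'·tanφ = 44·14.3 + 409.6·tan45.8° = 629.2 + 421.2 = 1050.4 kN/m
FS = R / T = 1050.4 / 585.1 = 1.795

FS = 1.80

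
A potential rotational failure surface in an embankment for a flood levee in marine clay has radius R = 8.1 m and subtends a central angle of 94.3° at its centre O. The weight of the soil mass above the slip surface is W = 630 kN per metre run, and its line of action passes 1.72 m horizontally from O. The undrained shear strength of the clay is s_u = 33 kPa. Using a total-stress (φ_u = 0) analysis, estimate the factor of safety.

Taking moments about the centre O, the resisting moment is provided by the undrained shear strength acting along the arc:
Arc length L_a = R·θ = 8.1·(94.3°·π/180) = 8.1·1.6458 = 13.33 m
M_R = s_u·L_a·R = 33·13.33·8.1 = 3563.5 kN·m/m
M_D = W·d = 630·1.72 = 1083.6 kN·m/m
FS = M_R / M_D = 3563.5 / 1083.6 = 3.289

FS = 3.29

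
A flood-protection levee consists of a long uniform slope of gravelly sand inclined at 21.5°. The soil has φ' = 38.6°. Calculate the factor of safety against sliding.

FS = 2.03

For a dry cohesionless infinite slope the factor of safety is FS = tanφ' / tanβ.
FS = tan38.6° / tan21.5° = 0.7983 / 0.3939 = 2.027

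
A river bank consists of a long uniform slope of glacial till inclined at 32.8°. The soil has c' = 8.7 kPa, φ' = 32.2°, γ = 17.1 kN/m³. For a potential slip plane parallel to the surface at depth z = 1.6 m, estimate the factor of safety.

FS = 1.68

For an infinite slope with a slip plane parallel to the surface (no pore pressure): FS = [c' + γz cos²β tanφ'] / [γz sinβ cosβ].
γz = 17.1·1.6 = 27.36 kN/m²
Numerator = 8.7 + 27.36·cos²32.8°·tan32.2° = 8.7 + 27.36·0.7066·0.6297 = 20.874 kPa
Denominator = 27.36·sin32.8°·cos32.8° = 27.36·0.5417·0.8406 = 12.458 kPa
FS = 20.874 / 12.458 = 1.675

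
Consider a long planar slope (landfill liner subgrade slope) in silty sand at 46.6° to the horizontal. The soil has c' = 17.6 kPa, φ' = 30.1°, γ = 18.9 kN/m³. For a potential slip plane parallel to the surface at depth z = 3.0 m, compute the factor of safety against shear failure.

For an infinite slope with a slip plane parallel to the surface (no pore pressure): FS = [c' + γz cos²β tanφ'] / [γz sinβ cosβ].
γz = 18.9·3.0 = 56.70 kN/m²
Numerator = 17.6 + 56.70·cos²46.6°·tan30.1° = 17.6 + 56.70·0.4721·0.5797 = 33.117 kPa
Denominator = 56.70·sin46.6°·cos46.6° = 56.70·0.7266·0.6871 = 28.306 kPa
FS = 33.117 / 28.306 = 1.170

FS = 1.17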